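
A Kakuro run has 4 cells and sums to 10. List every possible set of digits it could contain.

{1,2,3,4}

4 distinct digits from 1–9 sum between 10 and 30.
Only one set works: {1,2,3,4}.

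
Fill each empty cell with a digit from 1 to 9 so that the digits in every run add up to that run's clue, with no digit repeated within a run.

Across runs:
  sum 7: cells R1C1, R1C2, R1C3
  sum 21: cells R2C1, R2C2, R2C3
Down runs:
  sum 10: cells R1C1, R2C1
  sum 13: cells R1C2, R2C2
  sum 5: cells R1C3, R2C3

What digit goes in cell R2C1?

8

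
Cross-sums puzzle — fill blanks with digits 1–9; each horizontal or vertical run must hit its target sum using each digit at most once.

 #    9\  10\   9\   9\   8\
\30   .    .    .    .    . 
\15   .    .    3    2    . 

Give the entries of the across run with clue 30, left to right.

5, 9, 6, 7, 3

15 in 5 cells must be {1,2,3,4,5}.
R1C3 = 9 − 3 = 6 completes the 9 down.
R1C4 = 9 − 2 = 7 completes the 9 down.
No cell is forced outright now. R1C5 can only be 3 or 5 (the digits allowed by both its 30 across and its 8 down). If R1C5 = 5: then R2C5 would have to be in {1,4,5} for the 15 across but in {3} for the 8 down — contradiction. So R1C5 = 3.
R1C1 = 5: the only remaining digit allowed by both the 30 across and the 9 down.
R1C2 = 30 − 21 = 9 completes the 30 across.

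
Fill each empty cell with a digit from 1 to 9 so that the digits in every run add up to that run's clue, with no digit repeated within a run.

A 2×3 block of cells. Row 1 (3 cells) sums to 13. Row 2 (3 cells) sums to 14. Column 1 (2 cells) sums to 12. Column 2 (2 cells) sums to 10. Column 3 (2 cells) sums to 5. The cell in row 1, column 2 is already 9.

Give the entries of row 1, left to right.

Given what's placed, (1,1) must be 3 to fit the 13 across and 12 down.
(1,3) = 13 − 12 = 1 completes the 13 across.
(2,1) = 12 − 3 = 9 completes the 12 down.
(2,2) = 10 − 9 = 1 completes the 10 down.
(2,3) = 14 − 10 = 4 completes the 14 across.

3 9 1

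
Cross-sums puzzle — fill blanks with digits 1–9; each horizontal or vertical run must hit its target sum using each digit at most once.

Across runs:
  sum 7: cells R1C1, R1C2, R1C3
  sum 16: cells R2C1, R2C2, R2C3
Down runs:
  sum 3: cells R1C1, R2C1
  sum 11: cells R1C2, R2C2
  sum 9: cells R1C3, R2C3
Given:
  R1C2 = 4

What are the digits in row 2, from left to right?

7 in 3 cells must be {1,2,4}; 3 in 2 cells must be {1,2}.
R2C2 = 11 − 4 = 7 completes the 11 down.
Given what's placed, R2C1 must be 1 to fit the 16 across and 3 down.
R2C3 = 16 − 8 = 8 completes the 16 across.
R1C1 = 3 − 1 = 2 completes the 3 down.
R1C3 = 7 − 6 = 1 completes the 7 across.

1, 7, 8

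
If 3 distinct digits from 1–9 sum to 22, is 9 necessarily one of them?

Yes

Every partition of 22 into 3 distinct digits includes 9: {5,8,9}, {6,7,9}.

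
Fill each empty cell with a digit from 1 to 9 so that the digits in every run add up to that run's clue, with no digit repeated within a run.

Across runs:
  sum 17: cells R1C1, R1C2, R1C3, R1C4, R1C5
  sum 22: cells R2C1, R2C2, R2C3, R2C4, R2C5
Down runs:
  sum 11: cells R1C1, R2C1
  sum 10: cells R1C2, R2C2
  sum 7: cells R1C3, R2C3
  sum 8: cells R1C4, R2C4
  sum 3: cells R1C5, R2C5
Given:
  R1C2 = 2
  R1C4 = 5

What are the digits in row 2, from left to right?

3 in 2 cells must be {1,2}.
R1C5 = 1: the only remaining digit allowed by both the 17 across and the 3 down.
R2C2 = 10 − 2 = 8 completes the 10 down.
R2C4 = 8 − 5 = 3 completes the 8 down.
R2C5 = 3 − 1 = 2 completes the 3 down.
Nothing is forced directly, so branch on R2C1, whose candidates are 4 or 5. If R2C1 = 4: then R1C1 would have to be in {3,6} for the 17 across but in {7} for the 11 down — contradiction. So R2C1 = 5.
R1C1 = 11 − 5 = 6 completes the 11 down.
R1C3 = 17 − 14 = 3 completes the 17 across.
R2C3 = 22 − 18 = 4 completes the 22 across.

5 8 4 3 2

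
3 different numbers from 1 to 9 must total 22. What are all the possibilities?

{5,8,9}; {6,7,9}

3 distinct digits from 1–9 sum between 6 and 24.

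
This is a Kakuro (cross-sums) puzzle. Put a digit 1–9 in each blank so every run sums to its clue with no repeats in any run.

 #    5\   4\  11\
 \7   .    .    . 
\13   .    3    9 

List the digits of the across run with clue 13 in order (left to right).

7 in 3 cells must be {1,2,4}; 4 in 2 cells must be {1,3}.
R1C2 = 4 − 3 = 1 completes the 4 down.
R1C3 = 11 − 9 = 2 completes the 11 down.
R2C1 = 13 − 12 = 1 completes the 13 across.
R1C1 = 7 − 3 = 4 completes the 7 across.

1, 3, 9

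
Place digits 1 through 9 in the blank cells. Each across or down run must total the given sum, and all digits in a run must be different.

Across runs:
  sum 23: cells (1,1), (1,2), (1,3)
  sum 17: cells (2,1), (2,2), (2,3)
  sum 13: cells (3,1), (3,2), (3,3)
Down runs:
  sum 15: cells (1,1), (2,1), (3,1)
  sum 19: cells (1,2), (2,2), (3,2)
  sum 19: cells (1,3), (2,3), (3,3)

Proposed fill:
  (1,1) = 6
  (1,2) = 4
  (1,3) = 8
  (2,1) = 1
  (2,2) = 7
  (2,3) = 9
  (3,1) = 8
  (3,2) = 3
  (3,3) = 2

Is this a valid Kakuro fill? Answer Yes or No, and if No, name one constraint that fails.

No — the down run (1,2)–(3,2) sums to 14, not 19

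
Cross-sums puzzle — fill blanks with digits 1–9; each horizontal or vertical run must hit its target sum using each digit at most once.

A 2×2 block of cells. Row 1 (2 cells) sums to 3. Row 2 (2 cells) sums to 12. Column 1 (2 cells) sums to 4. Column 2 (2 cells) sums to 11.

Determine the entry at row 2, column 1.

3 in 2 cells must be {1,2}; 4 in 2 cells must be {1,3}.
The 3 across and the 4 down share only 1, so (1,1) = 1.
(1,2) = 3 − 1 = 2 completes the 3 across.
(2,1) = 4 − 1 = 3 completes the 4 down.
(2,2) = 12 − 3 = 9 completes the 12 across.

3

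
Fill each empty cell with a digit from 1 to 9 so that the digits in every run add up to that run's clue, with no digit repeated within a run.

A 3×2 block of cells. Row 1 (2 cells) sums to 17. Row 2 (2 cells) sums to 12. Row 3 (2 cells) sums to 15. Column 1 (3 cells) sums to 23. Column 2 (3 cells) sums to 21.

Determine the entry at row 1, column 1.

9

17 in 2 cells must be {8,9}; 23 in 3 cells must be {6,8,9}.
Nothing is forced directly, so branch on (1,1), whose candidates are 8 or 9. If (1,1) = 8: that forces (1,2) = 9, (2,1) = 9, after which (2,2) would have to be in {3} for the 12 across but in {4,5,7,8} for the 21 down — contradiction. So (1,1) = 9.
(1,2) = 17 − 9 = 8 completes the 17 across.
Given what's placed, (2,1) must be 8 to fit the 12 across and 23 down.
(2,2) = 12 − 8 = 4 completes the 12 across.
(3,1) = 23 − 17 = 6 completes the 23 down.
(3,2) = 15 − 6 = 9 completes the 15 across.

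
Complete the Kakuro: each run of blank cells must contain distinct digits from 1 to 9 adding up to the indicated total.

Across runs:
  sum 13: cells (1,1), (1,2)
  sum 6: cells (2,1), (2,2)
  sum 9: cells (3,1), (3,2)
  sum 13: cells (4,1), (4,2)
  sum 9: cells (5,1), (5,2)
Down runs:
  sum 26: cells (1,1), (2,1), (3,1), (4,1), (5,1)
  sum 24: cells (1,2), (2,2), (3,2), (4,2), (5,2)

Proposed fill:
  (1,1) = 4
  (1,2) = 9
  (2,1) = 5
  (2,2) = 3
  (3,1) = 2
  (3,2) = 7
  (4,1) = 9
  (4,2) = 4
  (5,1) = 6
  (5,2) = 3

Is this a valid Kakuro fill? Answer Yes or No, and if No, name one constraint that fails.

No — the down run (1,2)–(5,2) sums to 26, not 24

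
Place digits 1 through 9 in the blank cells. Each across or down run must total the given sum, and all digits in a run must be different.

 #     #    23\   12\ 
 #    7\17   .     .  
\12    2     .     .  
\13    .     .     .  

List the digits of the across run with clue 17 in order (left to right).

17 in 2 cells must be {8,9}; 23 in 3 cells must be {6,8,9}.
R3C1 = 7 − 2 = 5 completes the 7 down.
Given what's placed, R3C2 must be 6 to fit the 13 across and 23 down.
R3C3 = 13 − 11 = 2 completes the 13 across.
Given what's placed, R1C3 must be 9 to fit the 17 across and 12 down.
Given what's placed, R2C2 must be 9 to fit the 12 across and 23 down.
R2C3 = 12 − 11 = 1 completes the 12 across.
R1C2 = 17 − 9 = 8 completes the 17 across.

8 9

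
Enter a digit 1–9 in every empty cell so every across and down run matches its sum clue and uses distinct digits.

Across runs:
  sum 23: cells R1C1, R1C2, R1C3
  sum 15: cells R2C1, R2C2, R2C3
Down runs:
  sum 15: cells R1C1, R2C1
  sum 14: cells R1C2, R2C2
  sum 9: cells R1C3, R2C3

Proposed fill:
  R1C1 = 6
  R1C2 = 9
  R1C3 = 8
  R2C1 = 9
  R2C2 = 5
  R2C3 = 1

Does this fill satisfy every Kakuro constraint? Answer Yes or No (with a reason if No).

Yes

Across: 6+9+8=23; 9+5+1=15. Down: 6+9=15; 9+5=14; 8+1=9. No digit repeats within any run.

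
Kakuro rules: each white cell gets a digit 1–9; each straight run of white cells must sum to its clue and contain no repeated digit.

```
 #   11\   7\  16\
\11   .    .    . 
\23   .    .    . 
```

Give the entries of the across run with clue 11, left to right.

3 1 7

23 in 3 cells must be {6,8,9}; 16 in 2 cells must be {7,9}.
The 11 across and the 16 down share only 7, so R1C3 = 7.
The 23 across and the 7 down share only 6, so R2C2 = 6.
R2C3 = 16 − 7 = 9 completes the 16 down.
R1C1 = 3: the only remaining digit allowed by both the 11 across and the 11 down.
R1C2 = 11 − 10 = 1 completes the 11 across.
R2C1 = 23 − 15 = 8 completes the 23 across.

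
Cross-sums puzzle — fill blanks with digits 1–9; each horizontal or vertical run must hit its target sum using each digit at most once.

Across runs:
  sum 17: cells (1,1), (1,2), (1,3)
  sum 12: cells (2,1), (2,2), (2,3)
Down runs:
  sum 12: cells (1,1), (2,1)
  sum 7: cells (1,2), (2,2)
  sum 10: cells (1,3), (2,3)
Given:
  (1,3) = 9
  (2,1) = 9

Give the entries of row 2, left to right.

9 2 1

(1,1) = 12 − 9 = 3 completes the 12 down.
(1,2) = 17 − 12 = 5 completes the 17 across.
(2,2) = 7 − 5 = 2 completes the 7 down.
(2,3) = 12 − 11 = 1 completes the 12 across.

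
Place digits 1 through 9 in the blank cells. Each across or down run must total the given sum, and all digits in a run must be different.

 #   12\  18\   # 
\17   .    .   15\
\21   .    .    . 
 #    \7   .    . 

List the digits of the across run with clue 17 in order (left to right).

17 in 2 cells must be {8,9}.
The 7 across and the 15 down share only 6, so R3C3 = 6.
R2C3 = 15 − 6 = 9 completes the 15 down.
R3C2 = 7 − 6 = 1 completes the 7 across.
R2C2 = 8: the only remaining digit allowed by both the 21 across and the 18 down.
R1C2 = 18 − 9 = 9 completes the 18 down.
R2C1 = 21 − 17 = 4 completes the 21 across.
R1C1 = 17 − 9 = 8 completes the 17 across.

8 9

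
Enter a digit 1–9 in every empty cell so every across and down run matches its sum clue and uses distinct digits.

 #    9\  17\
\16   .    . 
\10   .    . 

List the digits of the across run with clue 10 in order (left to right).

2 8

16 in 2 cells must be {7,9}; 17 in 2 cells must be {8,9}.
The 16 across and the 9 down share only 7, so R1C1 = 7.
R1C2 = 16 − 7 = 9 completes the 16 across.
R2C1 = 9 − 7 = 2 completes the 9 down.
R2C2 = 10 − 2 = 8 completes the 10 across.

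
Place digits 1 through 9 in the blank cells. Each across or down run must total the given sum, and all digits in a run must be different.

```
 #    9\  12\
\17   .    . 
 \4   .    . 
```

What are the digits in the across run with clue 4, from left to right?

17 in 2 cells must be {8,9}; 4 in 2 cells must be {1,3}.
The 17 across and the 9 down share only 8, so R1C1 = 8.
R1C2 = 17 − 8 = 9 completes the 17 across.
R2C1 = 9 − 8 = 1 completes the 9 down.
R2C2 = 4 − 1 = 3 completes the 4 across.

1 3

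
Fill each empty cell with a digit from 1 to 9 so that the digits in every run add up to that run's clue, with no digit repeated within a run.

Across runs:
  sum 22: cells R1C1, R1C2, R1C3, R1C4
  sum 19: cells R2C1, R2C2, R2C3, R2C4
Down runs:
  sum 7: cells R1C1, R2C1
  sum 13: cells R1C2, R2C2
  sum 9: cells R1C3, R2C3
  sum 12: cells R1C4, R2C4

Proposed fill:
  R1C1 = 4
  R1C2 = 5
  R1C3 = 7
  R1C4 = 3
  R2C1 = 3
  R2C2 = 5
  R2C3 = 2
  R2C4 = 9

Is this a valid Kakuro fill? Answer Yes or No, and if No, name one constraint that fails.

No — the down run R1C2–R2C2 sums to 10, not 13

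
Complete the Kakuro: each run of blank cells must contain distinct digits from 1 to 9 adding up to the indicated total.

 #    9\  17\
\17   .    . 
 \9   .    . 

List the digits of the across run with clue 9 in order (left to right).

17 in 2 cells must be {8,9}.
The 17 across and the 9 down share only 8, so R1C1 = 8.
R1C2 = 17 − 8 = 9 completes the 17 across.
R2C1 = 9 − 8 = 1 completes the 9 down.
R2C2 = 9 − 1 = 8 completes the 9 across.

1 8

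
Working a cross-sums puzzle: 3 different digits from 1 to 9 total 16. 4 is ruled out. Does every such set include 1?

Counterexample: {2,5,9} sums to 16 under that restriction without using 1.

No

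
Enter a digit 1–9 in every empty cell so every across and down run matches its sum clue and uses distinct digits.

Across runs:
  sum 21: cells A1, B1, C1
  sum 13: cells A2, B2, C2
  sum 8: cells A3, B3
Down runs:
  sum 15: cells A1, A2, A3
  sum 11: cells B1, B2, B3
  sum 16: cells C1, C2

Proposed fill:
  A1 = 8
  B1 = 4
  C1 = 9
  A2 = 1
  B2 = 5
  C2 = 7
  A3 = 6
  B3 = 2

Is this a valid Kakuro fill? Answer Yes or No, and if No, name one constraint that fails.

Yes

Across: 8+4+9=21; 1+5+7=13; 6+2=8. Down: 8+1+6=15; 4+5+2=11; 9+7=16. No digit repeats within any run.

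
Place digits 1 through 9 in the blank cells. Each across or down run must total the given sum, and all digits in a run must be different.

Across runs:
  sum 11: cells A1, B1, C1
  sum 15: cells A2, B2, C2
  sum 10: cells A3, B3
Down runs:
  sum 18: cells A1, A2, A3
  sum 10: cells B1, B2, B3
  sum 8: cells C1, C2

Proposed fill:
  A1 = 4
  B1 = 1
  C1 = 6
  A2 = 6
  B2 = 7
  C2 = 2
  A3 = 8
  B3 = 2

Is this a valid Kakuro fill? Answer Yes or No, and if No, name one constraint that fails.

Across: 4+1+6=11; 6+7+2=15; 8+2=10. Down: 4+6+8=18; 1+7+2=10; 6+2=8. No digit repeats within any run.

Yes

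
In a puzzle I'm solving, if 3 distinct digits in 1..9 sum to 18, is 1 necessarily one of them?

Counterexample: {2,7,9} sums to 18 without using 1.

No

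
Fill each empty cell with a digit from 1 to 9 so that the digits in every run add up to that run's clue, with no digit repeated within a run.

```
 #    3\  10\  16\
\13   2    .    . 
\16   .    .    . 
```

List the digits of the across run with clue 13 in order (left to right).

2, 4, 7

3 in 2 cells must be {1,2}; 16 in 2 cells must be {7,9}.
Given what's placed, R1C3 must be 7 to fit the 13 across and 16 down.
R2C1 = 3 − 2 = 1 completes the 3 down.
R2C3 = 16 − 7 = 9 completes the 16 down.
R1C2 = 13 − 9 = 4 completes the 13 across.
R2C2 = 16 − 10 = 6 completes the 16 across.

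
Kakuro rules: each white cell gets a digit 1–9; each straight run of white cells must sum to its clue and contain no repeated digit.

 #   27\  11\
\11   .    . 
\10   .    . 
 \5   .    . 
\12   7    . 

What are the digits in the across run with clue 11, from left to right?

11 in 4 cells must be {1,2,3,5}.
Given what's placed, R3C1 must be 3 to fit the 5 across and 27 down.
R3C2 = 5 − 3 = 2 completes the 5 across.
R4C2 = 12 − 7 = 5 completes the 12 across.
R1C2 = 3: the only remaining digit allowed by both the 11 across and the 11 down.
R2C2 = 11 − 10 = 1 completes the 11 down.
R1C1 = 11 − 3 = 8 completes the 11 across.
R2C1 = 10 − 1 = 9 completes the 10 across.

8, 3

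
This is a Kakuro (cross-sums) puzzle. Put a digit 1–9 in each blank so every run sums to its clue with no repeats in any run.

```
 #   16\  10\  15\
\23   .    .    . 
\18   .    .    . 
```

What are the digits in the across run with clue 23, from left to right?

9 8 6

23 in 3 cells must be {6,8,9}; 16 in 2 cells must be {7,9}.
The 23 across and the 16 down share only 9, so R1C1 = 9.
R2C1 = 16 − 9 = 7 completes the 16 down.
Nothing is forced directly, so branch on R1C2, whose candidates are 6 or 8. If R1C2 = 6: that forces R1C3 = 8, after which R2C2 would have to be in {2,3,5,6,8,9} for the 18 across but in {4} for the 10 down — contradiction. So R1C2 = 8.
R1C3 = 23 − 17 = 6 completes the 23 across.
R2C2 = 10 − 8 = 2 completes the 10 down.
R2C3 = 18 − 9 = 9 completes the 18 across.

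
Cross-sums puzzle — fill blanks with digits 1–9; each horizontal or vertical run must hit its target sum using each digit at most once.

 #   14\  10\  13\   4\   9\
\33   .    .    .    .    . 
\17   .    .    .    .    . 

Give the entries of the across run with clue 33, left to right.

4 in 2 cells must be {1,3}.
Only 3 fits R1C4 under both its across sum 33 and down sum 4.
R2C4 = 4 − 3 = 1 completes the 4 down.
Nothing is forced directly, so branch on R2C1, whose candidates are 5 or 6. If R2C1 = 6: that forces R1C1 = 8, R2C3 = 5, after which R1C3 would have to be in {6,7,9} for the 33 across but in {8} for the 13 down — contradiction. So R2C1 = 5.
R1C1 = 14 − 5 = 9 completes the 14 down.
R2C3 = 6: the only remaining digit allowed by both the 17 across and the 13 down.
R1C3 = 13 − 6 = 7 completes the 13 down.
Nothing is forced directly, so branch on R2C2, whose candidates are 2 or 3. If R2C2 = 3: then R1C2 would have to be in {6,8} for the 33 across but in {7} for the 10 down — contradiction. So R2C2 = 2.
R1C2 = 10 − 2 = 8 completes the 10 down.
R1C5 = 33 − 27 = 6 completes the 33 across.

9 8 7 3 6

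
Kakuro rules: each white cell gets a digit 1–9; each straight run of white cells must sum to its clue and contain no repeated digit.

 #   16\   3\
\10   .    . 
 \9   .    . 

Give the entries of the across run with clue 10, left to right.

16 in 2 cells must be {7,9}; 3 in 2 cells must be {1,2}.
The 9 across and the 16 down share only 7, so R2C1 = 7.
R2C2 = 9 − 7 = 2 completes the 9 across.
R1C1 = 16 − 7 = 9 completes the 16 down.
R1C2 = 10 − 9 = 1 completes the 10 across.

9, 1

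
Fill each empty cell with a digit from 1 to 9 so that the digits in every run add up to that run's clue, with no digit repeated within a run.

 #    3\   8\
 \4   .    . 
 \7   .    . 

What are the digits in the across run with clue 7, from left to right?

2 5

4 in 2 cells must be {1,3}; 3 in 2 cells must be {1,2}.
The 4 across and the 3 down share only 1, so R1C1 = 1.
R1C2 = 4 − 1 = 3 completes the 4 across.
R2C1 = 3 − 1 = 2 completes the 3 down.
R2C2 = 7 − 2 = 5 completes the 7 across.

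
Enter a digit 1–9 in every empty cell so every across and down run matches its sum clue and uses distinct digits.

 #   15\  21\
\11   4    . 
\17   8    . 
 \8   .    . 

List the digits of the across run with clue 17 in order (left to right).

8 9

17 in 2 cells must be {8,9}.
R1C2 = 11 − 4 = 7 completes the 11 across.
R2C2 = 17 − 8 = 9 completes the 17 across.
R3C1 = 15 − 12 = 3 completes the 15 down.
R3C2 = 8 − 3 = 5 completes the 8 across.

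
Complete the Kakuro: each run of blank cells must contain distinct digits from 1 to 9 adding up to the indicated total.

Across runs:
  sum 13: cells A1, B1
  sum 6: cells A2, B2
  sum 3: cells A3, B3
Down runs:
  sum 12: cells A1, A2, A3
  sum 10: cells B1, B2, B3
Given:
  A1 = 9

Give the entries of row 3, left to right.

2, 1

3 in 2 cells must be {1,2}.
B1 = 13 − 9 = 4 completes the 13 across.
Given what's placed, B3 must be 1 to fit the 3 across and 10 down.
B2 = 10 − 5 = 5 completes the 10 down.
A3 = 3 − 1 = 2 completes the 3 across.
A2 = 6 − 5 = 1 completes the 6 across.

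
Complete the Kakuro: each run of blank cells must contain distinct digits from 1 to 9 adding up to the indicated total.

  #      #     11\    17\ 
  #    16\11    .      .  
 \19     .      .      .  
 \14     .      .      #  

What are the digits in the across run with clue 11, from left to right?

16 in 2 cells must be {7,9}; 17 in 2 cells must be {8,9}.
The 14 across and the 16 down share only 9, so R3C1 = 9.
R3C2 = 14 − 9 = 5 completes the 14 across.
R2C1 = 16 − 9 = 7 completes the 16 down.
R2C2 = 4: the only remaining digit allowed by both the 19 across and the 11 down.
R2C3 = 19 − 11 = 8 completes the 19 across.
R1C2 = 11 − 9 = 2 completes the 11 down.
R1C3 = 11 − 2 = 9 completes the 11 across.

2 9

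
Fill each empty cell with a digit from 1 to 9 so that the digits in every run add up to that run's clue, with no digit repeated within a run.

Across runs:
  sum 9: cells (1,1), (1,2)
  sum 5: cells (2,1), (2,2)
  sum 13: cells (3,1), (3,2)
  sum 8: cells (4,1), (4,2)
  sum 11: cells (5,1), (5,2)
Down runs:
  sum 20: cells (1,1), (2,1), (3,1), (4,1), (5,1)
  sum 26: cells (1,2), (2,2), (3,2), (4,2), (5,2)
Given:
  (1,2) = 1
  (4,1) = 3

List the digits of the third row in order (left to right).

6, 7

(1,1) = 9 − 1 = 8 completes the 9 across.
Given what's placed, (3,1) must be 6 to fit the 13 across and 20 down.
(3,2) = 13 − 6 = 7 completes the 13 across.
(4,2) = 8 − 3 = 5 completes the 8 across.
(5,1) = 2: the only remaining digit allowed by both the 11 across and the 20 down.
(5,2) = 11 − 2 = 9 completes the 11 across.
(2,1) = 20 − 19 = 1 completes the 20 down.
(2,2) = 5 − 1 = 4 completes the 5 across.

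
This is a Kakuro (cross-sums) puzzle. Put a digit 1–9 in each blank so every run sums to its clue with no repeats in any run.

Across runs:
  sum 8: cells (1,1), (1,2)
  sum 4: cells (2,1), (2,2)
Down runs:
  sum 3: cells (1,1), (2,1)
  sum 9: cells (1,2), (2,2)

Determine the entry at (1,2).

6

4 in 2 cells must be {1,3}; 3 in 2 cells must be {1,2}.
The 4 across and the 3 down share only 1, so (2,1) = 1.
(2,2) = 4 − 1 = 3 completes the 4 across.
(1,1) = 3 − 1 = 2 completes the 3 down.
(1,2) = 8 − 2 = 6 completes the 8 across.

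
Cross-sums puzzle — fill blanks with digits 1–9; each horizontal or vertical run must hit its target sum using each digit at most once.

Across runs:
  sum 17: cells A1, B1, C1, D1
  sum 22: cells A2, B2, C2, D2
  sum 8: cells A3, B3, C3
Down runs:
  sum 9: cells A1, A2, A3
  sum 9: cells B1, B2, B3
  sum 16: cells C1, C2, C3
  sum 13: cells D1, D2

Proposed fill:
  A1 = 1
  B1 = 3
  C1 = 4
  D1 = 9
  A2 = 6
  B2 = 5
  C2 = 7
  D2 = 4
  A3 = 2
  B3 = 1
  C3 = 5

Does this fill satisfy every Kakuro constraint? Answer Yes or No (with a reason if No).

Across: 1+3+4+9=17; 6+5+7+4=22; 2+1+5=8. Down: 1+6+2=9; 3+5+1=9; 4+7+5=16; 9+4=13. No digit repeats within any run.

Yes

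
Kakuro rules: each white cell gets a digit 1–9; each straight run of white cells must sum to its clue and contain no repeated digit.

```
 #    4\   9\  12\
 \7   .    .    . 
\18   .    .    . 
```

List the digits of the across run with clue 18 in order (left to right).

7 in 3 cells must be {1,2,4}; 4 in 2 cells must be {1,3}.
The 7 across and the 4 down share only 1, so R1C1 = 1.
Given what's placed, R1C3 must be 4 to fit the 7 across and 12 down.
R2C1 = 4 − 1 = 3 completes the 4 down.
R2C3 = 12 − 4 = 8 completes the 12 down.
R1C2 = 7 − 5 = 2 completes the 7 across.
R2C2 = 18 − 11 = 7 completes the 18 across.

3, 7, 8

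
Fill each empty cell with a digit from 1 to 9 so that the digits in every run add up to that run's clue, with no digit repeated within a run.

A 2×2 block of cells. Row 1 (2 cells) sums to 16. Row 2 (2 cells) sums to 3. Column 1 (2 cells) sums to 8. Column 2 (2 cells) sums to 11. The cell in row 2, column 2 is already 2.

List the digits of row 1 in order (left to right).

16 in 2 cells must be {7,9}; 3 in 2 cells must be {1,2}.
(1,1) = 7: only digit in both the 16-across and 8-down candidate sets.
(1,2) = 16 − 7 = 9 completes the 16 across.
(2,1) = 3 − 2 = 1 completes the 3 across.

7 9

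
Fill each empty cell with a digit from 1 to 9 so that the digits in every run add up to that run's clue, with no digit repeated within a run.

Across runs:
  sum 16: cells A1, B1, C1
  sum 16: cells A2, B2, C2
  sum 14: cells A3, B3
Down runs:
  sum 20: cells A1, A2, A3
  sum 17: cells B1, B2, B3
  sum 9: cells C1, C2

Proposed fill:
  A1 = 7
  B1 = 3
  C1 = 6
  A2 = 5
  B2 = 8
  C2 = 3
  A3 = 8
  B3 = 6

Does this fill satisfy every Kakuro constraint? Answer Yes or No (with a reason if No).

Across: 7+3+6=16; 5+8+3=16; 8+6=14. Down: 7+5+8=20; 3+8+6=17; 6+3=9. No digit repeats within any run.

Yes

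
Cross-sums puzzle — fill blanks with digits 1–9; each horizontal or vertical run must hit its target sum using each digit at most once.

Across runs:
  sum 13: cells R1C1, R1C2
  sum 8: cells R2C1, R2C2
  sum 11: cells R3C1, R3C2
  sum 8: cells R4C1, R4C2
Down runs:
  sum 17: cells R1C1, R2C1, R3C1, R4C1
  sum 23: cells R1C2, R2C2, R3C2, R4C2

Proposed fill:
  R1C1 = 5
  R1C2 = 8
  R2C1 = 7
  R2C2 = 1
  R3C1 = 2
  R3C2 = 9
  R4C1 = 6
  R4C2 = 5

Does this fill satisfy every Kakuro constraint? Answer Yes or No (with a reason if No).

No — the down run R1C1–R4C1 sums to 20, not 17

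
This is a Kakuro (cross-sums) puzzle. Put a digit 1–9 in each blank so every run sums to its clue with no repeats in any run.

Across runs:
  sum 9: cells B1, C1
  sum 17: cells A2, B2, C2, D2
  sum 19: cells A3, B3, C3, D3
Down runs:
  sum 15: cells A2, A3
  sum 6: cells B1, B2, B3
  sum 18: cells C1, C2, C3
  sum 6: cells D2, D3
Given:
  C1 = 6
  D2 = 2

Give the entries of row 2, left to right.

9 1 5 2

6 in 3 cells must be {1,2,3}.
B1 = 9 − 6 = 3 completes the 9 across.
B2 = 1: the only remaining digit allowed by both the 17 across and the 6 down.
B3 = 6 − 4 = 2 completes the 6 down.
D3 = 6 − 2 = 4 completes the 6 down.
Nothing is forced directly, so branch on C3, whose candidates are 5 or 7 or 8. If C3 = 5: then C2 would have to be in {5,6,8,9} for the 17 across but in {7} for the 18 down — contradiction. If C3 = 8: then C2 would have to be in {5,6,8,9} for the 17 across but in {4} for the 18 down — contradiction. So C3 = 7.
C2 = 18 − 13 = 5 completes the 18 down.
A3 = 19 − 13 = 6 completes the 19 across.
A2 = 17 − 8 = 9 completes the 17 across.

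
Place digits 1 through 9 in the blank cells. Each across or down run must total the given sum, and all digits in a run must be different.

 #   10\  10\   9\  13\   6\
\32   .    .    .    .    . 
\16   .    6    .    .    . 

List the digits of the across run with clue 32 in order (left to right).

8, 4, 6, 9, 5

16 in 5 cells must be {1,2,3,4,6}.
R1C2 = 10 − 6 = 4 completes the 10 down.
R1C5 = 5: the only remaining digit allowed by both the 32 across and the 6 down.
Given what's placed, R2C4 must be 4 to fit the 16 across and 13 down.
R2C5 = 6 − 5 = 1 completes the 6 down.
R1C4 = 13 − 4 = 9 completes the 13 down.
Nothing is forced directly, so branch on R2C1, whose candidates are 2 or 3. If R2C1 = 3: then R1C1 would have to be in {6,8} for the 32 across but in {7} for the 10 down — contradiction. So R2C1 = 2.
R1C1 = 10 − 2 = 8 completes the 10 down.
R1C3 = 32 − 26 = 6 completes the 32 across.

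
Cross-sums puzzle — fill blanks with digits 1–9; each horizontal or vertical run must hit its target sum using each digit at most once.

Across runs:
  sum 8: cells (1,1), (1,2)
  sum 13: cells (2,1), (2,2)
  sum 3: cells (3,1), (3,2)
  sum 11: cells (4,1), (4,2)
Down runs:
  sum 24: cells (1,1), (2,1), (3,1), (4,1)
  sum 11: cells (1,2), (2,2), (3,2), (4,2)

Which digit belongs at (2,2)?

5

3 in 2 cells must be {1,2}; 11 in 4 cells must be {1,2,3,5}.
Only 5 fits (2,2) under both its across sum 13 and down sum 11.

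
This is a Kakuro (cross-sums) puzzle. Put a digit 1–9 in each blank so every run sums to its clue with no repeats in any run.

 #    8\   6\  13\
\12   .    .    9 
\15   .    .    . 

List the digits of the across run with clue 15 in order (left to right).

6, 5, 4

R2C3 = 13 − 9 = 4 completes the 13 down.
Nothing is forced directly, so branch on R2C2, whose candidates are 2 or 5. If R2C2 = 2: then R1C2 would have to be in {1,2} for the 12 across but in {4} for the 6 down — contradiction. So R2C2 = 5.
R1C2 = 6 − 5 = 1 completes the 6 down.
R2C1 = 15 − 9 = 6 completes the 15 across.
R1C1 = 12 − 10 = 2 completes the 12 across.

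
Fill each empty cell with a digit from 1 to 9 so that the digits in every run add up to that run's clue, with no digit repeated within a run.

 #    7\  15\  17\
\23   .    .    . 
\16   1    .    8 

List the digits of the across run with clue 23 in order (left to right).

6 8 9

23 in 3 cells must be {6,8,9}; 17 in 2 cells must be {8,9}.
R1C1 = 7 − 1 = 6 completes the 7 down.
R1C3 = 17 − 8 = 9 completes the 17 down.
R2C2 = 16 − 9 = 7 completes the 16 across.
R1C2 = 23 − 15 = 8 completes the 23 across.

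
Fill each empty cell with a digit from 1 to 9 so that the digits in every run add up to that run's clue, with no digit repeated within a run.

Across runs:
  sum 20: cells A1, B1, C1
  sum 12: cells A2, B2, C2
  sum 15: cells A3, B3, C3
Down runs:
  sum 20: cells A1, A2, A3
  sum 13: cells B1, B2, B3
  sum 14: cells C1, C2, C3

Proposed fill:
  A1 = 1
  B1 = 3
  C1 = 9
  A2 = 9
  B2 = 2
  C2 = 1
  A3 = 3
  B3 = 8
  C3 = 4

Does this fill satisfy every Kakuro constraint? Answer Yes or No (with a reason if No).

No — the down run A1–A3 sums to 13, not 20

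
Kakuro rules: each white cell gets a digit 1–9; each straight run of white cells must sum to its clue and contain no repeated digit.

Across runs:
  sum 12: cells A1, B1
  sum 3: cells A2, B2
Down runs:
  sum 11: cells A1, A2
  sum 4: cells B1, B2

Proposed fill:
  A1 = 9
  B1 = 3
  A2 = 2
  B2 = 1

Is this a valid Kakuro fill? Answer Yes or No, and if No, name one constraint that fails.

Across: 9+3=12; 2+1=3. Down: 9+2=11; 3+1=4. No digit repeats within any run.

Yes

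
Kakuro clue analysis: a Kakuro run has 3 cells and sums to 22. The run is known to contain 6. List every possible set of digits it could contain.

3 distinct digits from 1–9 sum between 6 and 24.
Keeping only sets containing 6.
Only one set works: {6,7,9}.

{6,7,9}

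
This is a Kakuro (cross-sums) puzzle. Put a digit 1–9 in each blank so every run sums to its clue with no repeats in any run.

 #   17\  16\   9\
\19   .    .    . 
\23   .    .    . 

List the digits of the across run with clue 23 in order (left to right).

8 9 6

23 in 3 cells must be {6,8,9}; 17 in 2 cells must be {8,9}; 16 in 2 cells must be {7,9}.
The 23 across and the 16 down share only 9, so R2C2 = 9.
R1C2 = 16 − 9 = 7 completes the 16 down.
Given what's placed, R2C1 must be 8 to fit the 23 across and 17 down.
R2C3 = 23 − 17 = 6 completes the 23 across.
R1C1 = 17 − 8 = 9 completes the 17 down.
R1C3 = 19 − 16 = 3 completes the 19 across.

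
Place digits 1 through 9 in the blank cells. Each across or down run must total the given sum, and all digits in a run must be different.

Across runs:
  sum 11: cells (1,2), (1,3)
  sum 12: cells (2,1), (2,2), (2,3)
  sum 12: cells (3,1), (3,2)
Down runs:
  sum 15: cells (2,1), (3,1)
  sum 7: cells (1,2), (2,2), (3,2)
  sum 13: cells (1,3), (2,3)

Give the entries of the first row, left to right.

7 in 3 cells must be {1,2,4}.
The 12 across and the 7 down share only 4, so (3,2) = 4.
(1,2) = 2: the only remaining digit allowed by both the 11 across and the 7 down.
(1,3) = 11 − 2 = 9 completes the 11 across.
(2,2) = 7 − 6 = 1 completes the 7 down.
(2,3) = 13 − 9 = 4 completes the 13 down.
(3,1) = 12 − 4 = 8 completes the 12 across.
(2,1) = 12 − 5 = 7 completes the 12 across.

2 9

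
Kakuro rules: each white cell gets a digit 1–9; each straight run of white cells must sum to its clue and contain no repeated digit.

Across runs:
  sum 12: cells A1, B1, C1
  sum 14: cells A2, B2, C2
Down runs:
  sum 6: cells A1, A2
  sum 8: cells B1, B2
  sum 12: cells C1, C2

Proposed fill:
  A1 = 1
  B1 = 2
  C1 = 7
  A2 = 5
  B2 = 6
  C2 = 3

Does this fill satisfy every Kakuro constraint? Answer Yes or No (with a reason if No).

No — the across run A1–C1 sums to 10, not 12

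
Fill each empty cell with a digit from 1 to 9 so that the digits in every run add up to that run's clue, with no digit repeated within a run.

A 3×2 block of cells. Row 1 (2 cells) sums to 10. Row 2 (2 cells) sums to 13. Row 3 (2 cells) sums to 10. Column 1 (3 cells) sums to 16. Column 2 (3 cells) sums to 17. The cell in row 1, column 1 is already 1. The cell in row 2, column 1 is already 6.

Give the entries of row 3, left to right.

(1,2) = 10 − 1 = 9 completes the 10 across.
(2,2) = 13 − 6 = 7 completes the 13 across.
(3,1) = 16 − 7 = 9 completes the 16 down.
(3,2) = 10 − 9 = 1 completes the 10 across.

9, 1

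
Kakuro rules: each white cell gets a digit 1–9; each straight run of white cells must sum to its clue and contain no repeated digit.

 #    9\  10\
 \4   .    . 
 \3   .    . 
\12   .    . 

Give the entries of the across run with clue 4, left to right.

4 in 2 cells must be {1,3}; 3 in 2 cells must be {1,2}.
Nothing is forced directly, so branch on R2C1, whose candidates are 1 or 2. If R2C1 = 2: that forces R2C2 = 1, R1C2 = 3, after which R3C2 would have to be in {3,4,5,7,8,9} for the 12 across but in {6} for the 10 down — contradiction. So R2C1 = 1.
Given what's placed, R1C1 must be 3 to fit the 4 across and 9 down.
R1C2 = 4 − 3 = 1 completes the 4 across.
R2C2 = 3 − 1 = 2 completes the 3 across.
R3C1 = 9 − 4 = 5 completes the 9 down.
R3C2 = 12 − 5 = 7 completes the 12 across.

3, 1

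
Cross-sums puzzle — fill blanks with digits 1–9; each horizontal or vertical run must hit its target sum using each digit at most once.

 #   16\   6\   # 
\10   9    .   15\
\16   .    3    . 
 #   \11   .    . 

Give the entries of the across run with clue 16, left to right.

7 3 6

16 in 2 cells must be {7,9}; 6 in 3 cells must be {1,2,3}.
R1C2 = 10 − 9 = 1 completes the 10 across.
R2C1 = 16 − 9 = 7 completes the 16 down.
R2C3 = 16 − 10 = 6 completes the 16 across.
R3C2 = 6 − 4 = 2 completes the 6 down.
R3C3 = 11 − 2 = 9 completes the 11 across.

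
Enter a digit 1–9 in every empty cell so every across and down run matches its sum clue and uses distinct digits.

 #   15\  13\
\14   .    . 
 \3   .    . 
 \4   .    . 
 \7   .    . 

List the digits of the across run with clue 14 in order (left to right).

9 5

3 in 2 cells must be {1,2}; 4 in 2 cells must be {1,3}.
Nothing is forced directly, so branch on R1C2, whose candidates are 5 or 6. If R1C2 = 6: that forces R1C1 = 8, R3C1 = 1, after which R3C2 would have to be in {3} for the 4 across but in {1,2,4} for the 13 down — contradiction. So R1C2 = 5.
R1C1 = 14 − 5 = 9 completes the 14 across.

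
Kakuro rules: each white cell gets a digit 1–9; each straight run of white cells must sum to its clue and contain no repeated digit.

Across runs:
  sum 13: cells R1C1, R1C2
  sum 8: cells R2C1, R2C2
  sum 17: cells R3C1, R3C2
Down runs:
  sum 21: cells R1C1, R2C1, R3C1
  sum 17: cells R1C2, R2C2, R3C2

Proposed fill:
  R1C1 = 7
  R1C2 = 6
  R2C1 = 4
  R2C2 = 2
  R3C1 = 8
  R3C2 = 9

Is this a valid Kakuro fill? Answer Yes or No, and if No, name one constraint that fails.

No — the across run R2C1–R2C2 sums to 6, not 8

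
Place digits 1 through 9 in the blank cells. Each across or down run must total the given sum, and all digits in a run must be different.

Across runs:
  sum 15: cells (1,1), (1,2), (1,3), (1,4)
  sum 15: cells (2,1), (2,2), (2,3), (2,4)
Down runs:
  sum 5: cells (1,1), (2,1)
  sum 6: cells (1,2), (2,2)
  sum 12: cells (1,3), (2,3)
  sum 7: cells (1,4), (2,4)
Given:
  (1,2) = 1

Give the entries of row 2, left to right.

2 5 7 1

(2,2) = 6 − 1 = 5 completes the 6 down.
Nothing is forced directly, so branch on (2,3), whose candidates are 3 or 7. If (2,3) = 3: that forces (1,3) = 9, (2,1) = 1, (2,4) = 6, after which (1,1) would have to be in {2,3} for the 15 across but in {4} for the 5 down — contradiction. So (2,3) = 7.
(1,3) = 12 − 7 = 5 completes the 12 down.
No cell is forced outright now. (1,1) can only be 2 or 3 (the digits allowed by both its 15 across and its 5 down). If (1,1) = 2: then (1,4) would have to be in {7} for the 15 across but in {1,2,3,4,5,6} for the 7 down — contradiction. So (1,1) = 3.
(1,4) = 15 − 9 = 6 completes the 15 across.
(2,1) = 5 − 3 = 2 completes the 5 down.
(2,4) = 15 − 14 = 1 completes the 15 across.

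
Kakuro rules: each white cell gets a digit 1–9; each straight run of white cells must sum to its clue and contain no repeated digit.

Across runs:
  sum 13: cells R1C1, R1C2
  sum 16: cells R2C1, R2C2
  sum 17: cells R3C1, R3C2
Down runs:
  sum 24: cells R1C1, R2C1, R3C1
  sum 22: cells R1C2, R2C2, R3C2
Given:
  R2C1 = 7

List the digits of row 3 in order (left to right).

9 8

16 in 2 cells must be {7,9}; 17 in 2 cells must be {8,9}; 24 in 3 cells must be {7,8,9}.
R2C2 = 16 − 7 = 9 completes the 16 across.
Given what's placed, R3C2 must be 8 to fit the 17 across and 22 down.
R1C2 = 22 − 17 = 5 completes the 22 down.
R3C1 = 17 − 8 = 9 completes the 17 across.
R1C1 = 13 − 5 = 8 completes the 13 across.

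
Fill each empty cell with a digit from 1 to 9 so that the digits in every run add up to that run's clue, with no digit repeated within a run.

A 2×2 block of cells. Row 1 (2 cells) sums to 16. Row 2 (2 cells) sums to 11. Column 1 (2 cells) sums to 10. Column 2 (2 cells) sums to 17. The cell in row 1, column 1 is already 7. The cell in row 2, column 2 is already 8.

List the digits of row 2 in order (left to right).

16 in 2 cells must be {7,9}; 17 in 2 cells must be {8,9}.
(1,2) = 16 − 7 = 9 completes the 16 across.
(2,1) = 11 − 8 = 3 completes the 11 across.

3 8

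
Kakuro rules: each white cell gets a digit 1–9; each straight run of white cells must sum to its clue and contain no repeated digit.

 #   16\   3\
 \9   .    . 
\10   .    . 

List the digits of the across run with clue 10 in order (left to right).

9, 1

16 in 2 cells must be {7,9}; 3 in 2 cells must be {1,2}.
The 9 across and the 16 down share only 7, so R1C1 = 7.
R1C2 = 9 − 7 = 2 completes the 9 across.
R2C1 = 16 − 7 = 9 completes the 16 down.
R2C2 = 10 − 9 = 1 completes the 10 across.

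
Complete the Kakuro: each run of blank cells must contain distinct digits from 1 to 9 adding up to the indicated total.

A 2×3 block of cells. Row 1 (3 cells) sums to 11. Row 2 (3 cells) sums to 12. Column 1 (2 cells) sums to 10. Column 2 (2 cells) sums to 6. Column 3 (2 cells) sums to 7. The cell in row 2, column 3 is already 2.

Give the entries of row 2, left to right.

6 4 2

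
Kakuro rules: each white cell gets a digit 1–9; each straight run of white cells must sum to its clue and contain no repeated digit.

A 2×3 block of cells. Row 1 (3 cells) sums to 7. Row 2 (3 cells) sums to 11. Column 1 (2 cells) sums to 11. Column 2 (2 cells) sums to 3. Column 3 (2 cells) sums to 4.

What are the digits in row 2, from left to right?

7 in 3 cells must be {1,2,4}; 3 in 2 cells must be {1,2}; 4 in 2 cells must be {1,3}.
The 7 across and the 4 down share only 1, so (1,3) = 1.
(2,3) = 4 − 1 = 3 completes the 4 down.
Given what's placed, (1,2) must be 2 to fit the 7 across and 3 down.
(2,2) = 3 − 2 = 1 completes the 3 down.
(1,1) = 7 − 3 = 4 completes the 7 across.
(2,1) = 11 − 4 = 7 completes the 11 across.

7, 1, 3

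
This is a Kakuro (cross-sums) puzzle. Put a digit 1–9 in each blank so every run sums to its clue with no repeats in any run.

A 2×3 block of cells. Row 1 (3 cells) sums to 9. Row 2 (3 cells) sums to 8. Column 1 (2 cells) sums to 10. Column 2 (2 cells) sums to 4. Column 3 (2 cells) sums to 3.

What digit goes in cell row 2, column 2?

3

4 in 2 cells must be {1,3}; 3 in 2 cells must be {1,2}.
Nothing is forced directly, so branch on (2,3), whose candidates are 1 or 2. If (2,3) = 2: that forces (1,3) = 1, (2,1) = 1, after which (2,2) would have to be in {5} for the 8 across but in {1,3} for the 4 down — contradiction. So (2,3) = 1.
(1,3) = 3 − 1 = 2 completes the 3 down.
Given what's placed, (2,2) must be 3 to fit the 8 across and 4 down.
(1,2) = 4 − 3 = 1 completes the 4 down.
(2,1) = 8 − 4 = 4 completes the 8 across.
(1,1) = 9 − 3 = 6 completes the 9 across.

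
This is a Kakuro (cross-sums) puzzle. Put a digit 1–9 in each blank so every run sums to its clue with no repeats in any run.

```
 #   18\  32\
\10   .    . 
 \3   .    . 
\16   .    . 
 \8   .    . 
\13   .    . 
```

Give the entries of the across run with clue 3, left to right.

3 in 2 cells must be {1,2}; 16 in 2 cells must be {7,9}.
Only 2 fits R2C2 under both its across sum 3 and down sum 32.
The 16 across and the 18 down share only 7, so R3C1 = 7.
R3C2 = 16 − 7 = 9 completes the 16 across.
R5C1 = 5: the only remaining digit allowed by both the 13 across and the 18 down.
R5C2 = 13 − 5 = 8 completes the 13 across.
R2C1 = 3 − 2 = 1 completes the 3 across.

1 2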